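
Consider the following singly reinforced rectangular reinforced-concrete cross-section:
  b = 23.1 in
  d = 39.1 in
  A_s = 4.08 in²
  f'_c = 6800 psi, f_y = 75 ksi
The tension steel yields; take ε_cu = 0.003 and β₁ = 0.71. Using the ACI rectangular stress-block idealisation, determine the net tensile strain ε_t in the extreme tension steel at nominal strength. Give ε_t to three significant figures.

ε_t ≈ 0.0333

a = A_s f_y/(0.85 f'_c b) = 2.292 in.
β₁ = 0.71, so c = a/β₁ = 2.292/0.71 = 3.228 in.
From the linear strain diagram with ε_cu = 0.003: ε_t = 0.003 (d − c)/c = 0.003 × (39.1 − 3.228)/3.228 = 0.0333.
Since ε_t ≥ 0.005, the section is tension-controlled.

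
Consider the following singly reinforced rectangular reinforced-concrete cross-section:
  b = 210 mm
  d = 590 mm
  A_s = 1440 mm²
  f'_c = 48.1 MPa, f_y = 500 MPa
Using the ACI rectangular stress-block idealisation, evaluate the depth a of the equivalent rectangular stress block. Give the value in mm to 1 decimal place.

a ≈ 83.9 mm

T = A_s f_y = 1440 × 500 = 720000 N = 720 kN.
Setting C = 0.85 f'_c a b equal to T: a = 720000/(0.85 × 48.1 × 210) = 83.9 mm.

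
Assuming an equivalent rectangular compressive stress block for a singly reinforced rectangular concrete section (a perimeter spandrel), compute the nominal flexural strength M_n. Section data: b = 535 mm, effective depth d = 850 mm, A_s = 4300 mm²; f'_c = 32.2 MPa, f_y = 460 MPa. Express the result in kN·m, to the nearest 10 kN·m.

M_n ≈ 1550 kN·m

T = A_s f_y = 4300 × 460 = 1978000 N = 1978 kN.
From C = T: a = T/(0.85 f'_c b) = 1978000/(0.85 × 32.2 × 535) = 135.08 mm.
M_n = T(d − a/2) = 1978 kN × (850 − 67.54) mm = 1547.71 kN·m.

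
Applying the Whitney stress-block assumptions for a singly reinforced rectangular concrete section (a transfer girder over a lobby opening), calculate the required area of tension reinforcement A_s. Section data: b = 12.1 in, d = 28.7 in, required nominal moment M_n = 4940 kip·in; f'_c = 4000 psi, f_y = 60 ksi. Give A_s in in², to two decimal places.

A_s ≈ 3.12 in²

From M_n = 0.85 f'_c a b (d − a/2):
a = d − √(d² − 2M_n/(0.85 f'_c b)) = 28.7 − √(28.7² − 2 × 4940/(0.85 × 4 × 12.1)) = 4.544 in.
A_s = 0.85 f'_c a b / f_y = 0.85 × 4 × 4.544 × 12.1 / 60 = 3.116 in².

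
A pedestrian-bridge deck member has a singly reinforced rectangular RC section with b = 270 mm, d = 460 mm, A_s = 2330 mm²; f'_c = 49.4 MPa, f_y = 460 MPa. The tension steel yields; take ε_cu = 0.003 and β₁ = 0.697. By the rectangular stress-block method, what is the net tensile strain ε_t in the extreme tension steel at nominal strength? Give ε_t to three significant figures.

a = A_s f_y/(0.85 f'_c b) = 94.54 mm.
β₁ = 0.697, so c = a/β₁ = 94.54/0.697 = 135.64 mm.
From the linear strain diagram with ε_cu = 0.003: ε_t = 0.003 (d − c)/c = 0.003 × (460 − 135.64)/135.64 = 0.00717.
Since ε_t ≥ 0.005, the section is tension-controlled.

ε_t ≈ 0.00717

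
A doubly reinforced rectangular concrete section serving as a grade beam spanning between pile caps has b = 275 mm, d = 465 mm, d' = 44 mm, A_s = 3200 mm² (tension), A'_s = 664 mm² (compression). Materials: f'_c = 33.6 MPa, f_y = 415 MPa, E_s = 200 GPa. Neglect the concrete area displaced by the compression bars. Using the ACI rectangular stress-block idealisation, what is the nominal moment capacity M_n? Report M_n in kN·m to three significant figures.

M_n ≈ 535 kN·m

Assume both tension and compression steel yield.
Net tension couple steel: A_s − A'_s = 2536 mm².
a = (A_s − A'_s) f_y / (0.85 f'_c b) = 1052440/(0.85 × 33.6 × 275) = 134.00 mm.
c = a/β₁ = 134.00/0.81 = 165.43 mm; ε'_s = 0.003(c − d')/c = 0.0022 ≥ f_y/E_s = 0.0021, so compression steel does yield.
M_n = (A_s − A'_s) f_y (d − a/2) + A'_s f_y (d − d') = [1052440 × (465 − 67) + 275560 × (465 − 44)] × 10⁻⁶ = 418.87 + 116.01 = 534.88 kN·m.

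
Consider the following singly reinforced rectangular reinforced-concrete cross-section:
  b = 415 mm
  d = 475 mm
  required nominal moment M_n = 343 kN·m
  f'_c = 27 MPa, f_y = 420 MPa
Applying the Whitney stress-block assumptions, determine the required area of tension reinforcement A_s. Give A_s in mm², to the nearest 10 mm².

A_s ≈ 1880 mm²

With M_n = 0.85 f'_c a b (d − a/2), solve the quadratic for a:
a = d − √(d² − 2M_n/(0.85 f'_c b)) = 475 − √(475² − 2 × 343×10⁶/(0.85 × 27 × 415)) = 83.08 mm.
A_s = 0.85 f'_c a b / f_y = 0.85 × 27 × 83.08 × 415 / 420 = 1884.0 mm².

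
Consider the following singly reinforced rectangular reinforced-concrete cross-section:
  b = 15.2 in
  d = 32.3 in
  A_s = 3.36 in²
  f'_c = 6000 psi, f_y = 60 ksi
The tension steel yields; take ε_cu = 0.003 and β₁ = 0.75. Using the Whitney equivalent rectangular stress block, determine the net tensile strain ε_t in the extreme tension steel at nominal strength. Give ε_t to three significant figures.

ε_t ≈ 0.0249

a = A_s f_y/(0.85 f'_c b) = 2.601 in.
β₁ = 0.75, so c = a/β₁ = 2.601/0.75 = 3.468 in.
From the linear strain diagram with ε_cu = 0.003: ε_t = 0.003 (d − c)/c = 0.003 × (32.3 − 3.468)/3.468 = 0.0249.
Since ε_t ≥ 0.005, the section is tension-controlled.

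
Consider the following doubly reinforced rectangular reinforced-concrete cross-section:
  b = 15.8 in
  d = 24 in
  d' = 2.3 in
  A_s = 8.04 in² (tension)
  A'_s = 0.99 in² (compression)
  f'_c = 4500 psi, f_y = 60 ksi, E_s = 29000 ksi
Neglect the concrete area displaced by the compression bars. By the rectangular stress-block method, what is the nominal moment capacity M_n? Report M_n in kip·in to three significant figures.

M_n ≈ 9960 kip·in

Assume both steels yield.
a = (A_s − A'_s) f_y/(0.85 f'_c b) = (8.04 − 0.99) × 60/(0.85 × 4.5 × 15.8) = 6.999 in.
c = a/β₁ = 6.999/0.825 = 8.484 in; ε'_s = 0.003(c − d')/c = 0.0022 ≥ ε_y = 0.0021, so the compression steel yields.
M_n = (A_s − A'_s) f_y (d − a/2) + A'_s f_y (d − d') = 423 × (24 − 3.4995) + 59.4 × (24 − 2.3) = 8671.7 + 1289.0 = 9960.7 kip·in.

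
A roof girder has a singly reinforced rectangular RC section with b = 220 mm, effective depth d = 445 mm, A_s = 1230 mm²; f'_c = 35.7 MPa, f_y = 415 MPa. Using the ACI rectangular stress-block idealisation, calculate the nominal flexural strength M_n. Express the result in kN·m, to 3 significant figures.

T = A_s f_y = 1230 × 415 = 510450 N = 510.45 kN.
From C = T: a = T/(0.85 f'_c b) = 510450/(0.85 × 35.7 × 220) = 76.46 mm.
M_n = T(d − a/2) = 510.45 kN × (445 − 38.23) mm = 207.64 kN·m.

M_n ≈ 208 kN·m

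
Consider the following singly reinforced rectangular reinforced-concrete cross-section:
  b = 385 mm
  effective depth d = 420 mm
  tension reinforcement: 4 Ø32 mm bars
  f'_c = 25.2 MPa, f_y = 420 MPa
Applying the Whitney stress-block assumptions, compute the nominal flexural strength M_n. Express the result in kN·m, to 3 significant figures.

A_s = 4 × 804 = 3216 mm².
T = A_s f_y = 3216 × 420 = 1350720 N = 1350.72 kN.
From C = T: a = T/(0.85 f'_c b) = 1350720/(0.85 × 25.2 × 385) = 163.79 mm.
M_n = T(d − a/2) = 1350.72 kN × (420 − 81.895) mm = 456.69 kN·m.

M_n ≈ 457 kN·m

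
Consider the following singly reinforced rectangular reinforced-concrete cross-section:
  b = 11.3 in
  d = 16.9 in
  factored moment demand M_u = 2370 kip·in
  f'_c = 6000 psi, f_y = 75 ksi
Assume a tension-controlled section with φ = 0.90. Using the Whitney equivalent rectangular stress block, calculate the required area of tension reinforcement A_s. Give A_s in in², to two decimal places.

M_n = M_u/φ = 2370/0.90 = 2633.33 kip·in.
From M_n = 0.85 f'_c a b (d − a/2):
a = d − √(d² − 2M_n/(0.85 f'_c b)) = 16.9 − √(16.9² − 2 × 2633.33/(0.85 × 6 × 11.3)) = 2.964 in.
A_s = 0.85 f'_c a b / f_y = 0.85 × 6 × 2.964 × 11.3 / 75 = 2.278 in².

A_s ≈ 2.28 in²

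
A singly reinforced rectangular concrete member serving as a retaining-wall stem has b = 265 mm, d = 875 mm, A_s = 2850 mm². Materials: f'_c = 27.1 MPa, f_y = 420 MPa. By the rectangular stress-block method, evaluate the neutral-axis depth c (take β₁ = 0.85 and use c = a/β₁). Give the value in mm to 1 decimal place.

T = A_s f_y = 2850 × 420 = 1197000 N = 1197 kN.
Setting C = 0.85 f'_c a b equal to T: a = 1197000/(0.85 × 27.1 × 265) = 196.092 mm.
With β₁ = 0.85, c = a/β₁ = 196.092/0.85 = 230.7 mm.

c ≈ 230.7 mm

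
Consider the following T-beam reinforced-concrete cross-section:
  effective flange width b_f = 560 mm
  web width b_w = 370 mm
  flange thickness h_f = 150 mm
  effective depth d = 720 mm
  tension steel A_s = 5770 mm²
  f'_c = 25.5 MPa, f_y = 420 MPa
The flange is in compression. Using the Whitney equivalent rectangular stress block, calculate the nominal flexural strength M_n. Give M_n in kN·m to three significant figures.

M_n ≈ 1500 kN·m

Tension: T = A_s f_y = 5770 × 420 = 2423400 N.
Try a within the flange: a = T/(0.85 f'_c b_f) = 2423400/(0.85 × 25.5 × 560) = 199.65 mm.
a = 199.65 > h_f = 150 mm: the block extends into the web. Split into flange-overhang and web parts.
C_f = 0.85 f'_c (b_f − b_w) h_f = 0.85 × 25.5 × (560 − 370) × 150 = 617738 N.
Remaining web compression depth: a_w = (T − C_f)/(0.85 f'_c b_w) = (2423400 − 617738)/(0.85 × 25.5 × 370) = 225.15 mm.
M_n = C_f(d − h_f/2) + (T − C_f)(d − a_w/2) = 617738 × (720 − 75) + 1805662 × (720 − 112.575) = 398.44 + 1096.80 = 1495.24 × 10⁶ N·mm.
M_n = 1495.24 kN·m.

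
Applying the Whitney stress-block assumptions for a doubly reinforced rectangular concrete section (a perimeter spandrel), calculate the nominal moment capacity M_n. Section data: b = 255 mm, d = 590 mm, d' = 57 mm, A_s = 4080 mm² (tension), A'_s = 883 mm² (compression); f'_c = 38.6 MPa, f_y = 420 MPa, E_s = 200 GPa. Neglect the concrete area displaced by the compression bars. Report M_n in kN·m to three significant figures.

Assume both tension and compression steel yield.
Net tension couple steel: A_s − A'_s = 3197 mm².
a = (A_s − A'_s) f_y / (0.85 f'_c b) = 1342740/(0.85 × 38.6 × 255) = 160.49 mm.
c = a/β₁ = 160.49/0.774 = 207.35 mm; ε'_s = 0.003(c − d')/c = 0.0022 ≥ f_y/E_s = 0.0021, so compression steel does yield.
M_n = (A_s − A'_s) f_y (d − a/2) + A'_s f_y (d − d') = [1342740 × (590 − 80.245) + 370860 × (590 − 57)] × 10⁻⁶ = 684.47 + 197.67 = 882.14 kN·m.

M_n ≈ 882 kN·m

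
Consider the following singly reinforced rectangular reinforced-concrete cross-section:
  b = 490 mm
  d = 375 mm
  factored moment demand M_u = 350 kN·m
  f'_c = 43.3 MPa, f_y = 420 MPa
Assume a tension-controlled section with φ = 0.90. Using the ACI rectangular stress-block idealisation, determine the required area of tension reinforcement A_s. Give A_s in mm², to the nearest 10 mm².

M_n = M_u/φ = 350/0.90 = 388.889 kN·m.
With M_n = 0.85 f'_c a b (d − a/2), solve the quadratic for a:
a = d − √(d² − 2M_n/(0.85 f'_c b)) = 375 − √(375² − 2 × 388.889×10⁶/(0.85 × 43.3 × 490)) = 62.75 mm.
A_s = 0.85 f'_c a b / f_y = 0.85 × 43.3 × 62.75 × 490 / 420 = 2694.4 mm².

A_s ≈ 2690 mm²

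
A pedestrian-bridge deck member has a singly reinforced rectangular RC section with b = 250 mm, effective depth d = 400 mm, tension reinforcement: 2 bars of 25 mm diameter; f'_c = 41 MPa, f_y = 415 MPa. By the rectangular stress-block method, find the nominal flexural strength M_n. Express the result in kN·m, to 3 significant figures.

A_s = 2 × 491 = 982 mm².
T = A_s f_y = 982 × 415 = 407530 N = 407.53 kN.
From C = T: a = T/(0.85 f'_c b) = 407530/(0.85 × 41 × 250) = 46.78 mm.
M_n = T(d − a/2) = 407.53 kN × (400 − 23.39) mm = 153.48 kN·m.

M_n ≈ 153 kN·m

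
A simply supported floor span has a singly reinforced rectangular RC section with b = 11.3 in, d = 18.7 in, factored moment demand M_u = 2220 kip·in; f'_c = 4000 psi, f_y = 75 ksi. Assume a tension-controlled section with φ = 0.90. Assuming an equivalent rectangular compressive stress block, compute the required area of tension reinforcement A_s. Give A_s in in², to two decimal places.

M_n = M_u/φ = 2220/0.90 = 2466.67 kip·in.
From M_n = 0.85 f'_c a b (d − a/2):
a = d − √(d² − 2M_n/(0.85 f'_c b)) = 18.7 − √(18.7² − 2 × 2466.67/(0.85 × 4 × 11.3)) = 3.824 in.
A_s = 0.85 f'_c a b / f_y = 0.85 × 4 × 3.824 × 11.3 / 75 = 1.959 in².

A_s ≈ 1.96 in²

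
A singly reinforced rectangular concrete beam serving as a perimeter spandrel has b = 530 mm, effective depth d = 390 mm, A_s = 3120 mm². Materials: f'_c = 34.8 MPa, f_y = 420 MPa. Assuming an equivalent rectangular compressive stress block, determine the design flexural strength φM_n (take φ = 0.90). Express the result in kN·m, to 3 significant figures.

T = A_s f_y = 3120 × 420 = 1310400 N = 1310.4 kN.
From C = T: a = T/(0.85 f'_c b) = 1310400/(0.85 × 34.8 × 530) = 83.59 mm.
M_n = T(d − a/2) = 1310.4 kN × (390 − 41.795) mm = 456.29 kN·m.
φM_n = 0.90 × 456.29 = 410.66 kN·m.

φM_n ≈ 411 kN·m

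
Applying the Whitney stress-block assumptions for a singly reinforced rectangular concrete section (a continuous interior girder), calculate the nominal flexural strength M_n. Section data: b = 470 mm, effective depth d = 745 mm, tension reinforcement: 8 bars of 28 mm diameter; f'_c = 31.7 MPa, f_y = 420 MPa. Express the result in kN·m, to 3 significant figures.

A_s = 8 × 616 = 4928 mm².
T = A_s f_y = 4928 × 420 = 2069760 N = 2069.76 kN.
From C = T: a = T/(0.85 f'_c b) = 2069760/(0.85 × 31.7 × 470) = 163.43 mm.
M_n = T(d − a/2) = 2069.76 kN × (745 − 81.715) mm = 1372.84 kN·m.

M_n ≈ 1370 kN·m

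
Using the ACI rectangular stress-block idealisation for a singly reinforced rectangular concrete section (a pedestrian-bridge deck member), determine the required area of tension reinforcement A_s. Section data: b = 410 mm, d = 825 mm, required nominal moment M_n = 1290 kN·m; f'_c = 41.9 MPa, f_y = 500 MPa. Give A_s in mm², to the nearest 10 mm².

A_s ≈ 3360 mm²

With M_n = 0.85 f'_c a b (d − a/2), solve the quadratic for a:
a = d − √(d² − 2M_n/(0.85 f'_c b)) = 825 − √(825² − 2 × 1290×10⁶/(0.85 × 41.9 × 410)) = 115.11 mm.
A_s = 0.85 f'_c a b / f_y = 0.85 × 41.9 × 115.11 × 410 / 500 = 3361.7 mm².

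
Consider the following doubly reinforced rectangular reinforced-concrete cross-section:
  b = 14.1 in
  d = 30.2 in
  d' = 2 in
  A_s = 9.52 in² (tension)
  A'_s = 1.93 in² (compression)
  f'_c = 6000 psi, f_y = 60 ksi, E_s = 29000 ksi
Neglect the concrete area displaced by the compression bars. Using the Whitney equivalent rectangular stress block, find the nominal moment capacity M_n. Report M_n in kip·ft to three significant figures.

Assume both steels yield.
a = (A_s − A'_s) f_y/(0.85 f'_c b) = (9.52 − 1.93) × 60/(0.85 × 6 × 14.1) = 6.333 in.
c = a/β₁ = 6.333/0.75 = 8.444 in; ε'_s = 0.003(c − d')/c = 0.0023 ≥ ε_y = 0.0021, so the compression steel yields.
M_n = (A_s − A'_s) f_y (d − a/2) + A'_s f_y (d − d') = 455.4 × (30.2 − 3.1665) + 115.8 × (30.2 − 2) = 12311.1 + 3265.6 = 15576.7 kip·in = 15576.7/12 = 1298.06 kip·ft.

M_n ≈ 1300 kip·ft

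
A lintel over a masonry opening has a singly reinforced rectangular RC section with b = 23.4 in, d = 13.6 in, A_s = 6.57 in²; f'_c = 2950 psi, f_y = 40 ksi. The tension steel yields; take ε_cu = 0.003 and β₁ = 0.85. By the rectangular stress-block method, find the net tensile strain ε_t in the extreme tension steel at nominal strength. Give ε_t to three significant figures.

ε_t ≈ 0.00474

a = A_s f_y/(0.85 f'_c b) = 4.479 in.
β₁ = 0.85, so c = a/β₁ = 4.479/0.85 = 5.269 in.
From the linear strain diagram with ε_cu = 0.003: ε_t = 0.003 (d − c)/c = 0.003 × (13.6 − 5.269)/5.269 = 0.00474.
ε_t is between 0.004 and 0.005 — transition zone.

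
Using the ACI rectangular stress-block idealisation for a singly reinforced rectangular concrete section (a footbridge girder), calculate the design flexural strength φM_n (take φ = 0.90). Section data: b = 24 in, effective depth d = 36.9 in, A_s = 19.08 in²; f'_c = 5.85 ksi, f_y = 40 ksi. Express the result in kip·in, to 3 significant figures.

φM_n ≈ 23100 kip·in

T = A_s f_y = 19.08 × 40 = 763.2 kips.
a = T/(0.85 f'_c b) = 763.2/(0.85 × 5.85 × 24) = 6.395 in.
M_n = T(d − a/2) = 763.2 × (36.9 − 3.1975) = 25721.7 kip·in.
φM_n = 0.90 × 25721.7 = 23149.5 kip·in.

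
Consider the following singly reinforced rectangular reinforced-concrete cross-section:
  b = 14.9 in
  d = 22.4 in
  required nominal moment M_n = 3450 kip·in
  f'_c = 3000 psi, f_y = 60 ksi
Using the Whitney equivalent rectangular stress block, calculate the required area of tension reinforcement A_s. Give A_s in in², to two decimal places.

From M_n = 0.85 f'_c a b (d − a/2):
a = d − √(d² − 2M_n/(0.85 f'_c b)) = 22.4 − √(22.4² − 2 × 3450/(0.85 × 3 × 14.9)) = 4.507 in.
A_s = 0.85 f'_c a b / f_y = 0.85 × 3 × 4.507 × 14.9 / 60 = 2.854 in².

A_s ≈ 2.85 in²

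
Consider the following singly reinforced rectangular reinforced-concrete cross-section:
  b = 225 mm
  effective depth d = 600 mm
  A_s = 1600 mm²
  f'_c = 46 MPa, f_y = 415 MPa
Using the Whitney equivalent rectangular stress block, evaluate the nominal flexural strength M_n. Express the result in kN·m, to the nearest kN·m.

M_n ≈ 373 kN·m

T = A_s f_y = 1600 × 415 = 664000 N = 664 kN.
From C = T: a = T/(0.85 f'_c b) = 664000/(0.85 × 46 × 225) = 75.48 mm.
M_n = T(d − a/2) = 664 kN × (600 − 37.74) mm = 373.34 kN·m.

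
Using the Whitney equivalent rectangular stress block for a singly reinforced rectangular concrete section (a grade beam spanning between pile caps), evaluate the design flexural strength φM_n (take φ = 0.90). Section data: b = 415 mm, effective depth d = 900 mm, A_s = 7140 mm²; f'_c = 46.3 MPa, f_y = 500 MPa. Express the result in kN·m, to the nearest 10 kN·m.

φM_n ≈ 2540 kN·m

T = A_s f_y = 7140 × 500 = 3570000 N = 3570 kN.
From C = T: a = T/(0.85 f'_c b) = 3570000/(0.85 × 46.3 × 415) = 218.58 mm.
M_n = T(d − a/2) = 3570 kN × (900 − 109.29) mm = 2822.83 kN·m.
φM_n = 0.90 × 2822.83 = 2540.55 kN·m.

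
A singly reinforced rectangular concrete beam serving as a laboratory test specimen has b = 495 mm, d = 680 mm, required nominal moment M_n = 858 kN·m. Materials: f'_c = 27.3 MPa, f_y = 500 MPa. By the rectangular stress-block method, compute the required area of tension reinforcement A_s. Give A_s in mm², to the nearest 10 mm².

With M_n = 0.85 f'_c a b (d − a/2), solve the quadratic for a:
a = d − √(d² − 2M_n/(0.85 f'_c b)) = 680 − √(680² − 2 × 858×10⁶/(0.85 × 27.3 × 495)) = 120.53 mm.
A_s = 0.85 f'_c a b / f_y = 0.85 × 27.3 × 120.53 × 495 / 500 = 2768.9 mm².

A_s ≈ 2770 mm²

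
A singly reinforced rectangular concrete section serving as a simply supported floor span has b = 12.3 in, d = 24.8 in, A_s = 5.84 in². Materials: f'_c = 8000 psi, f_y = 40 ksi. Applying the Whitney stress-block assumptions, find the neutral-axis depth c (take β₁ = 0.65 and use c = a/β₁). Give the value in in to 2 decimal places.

T = A_s f_y = 5.84 × 40 = 233.6 kips.
a = T/(0.85 f'_c b) = 233.6/(0.85 × 8 × 12.3) = 2.7929 in.
With β₁ = 0.65, c = a/β₁ = 2.7929/0.65 = 4.30 in.

c ≈ 4.30 in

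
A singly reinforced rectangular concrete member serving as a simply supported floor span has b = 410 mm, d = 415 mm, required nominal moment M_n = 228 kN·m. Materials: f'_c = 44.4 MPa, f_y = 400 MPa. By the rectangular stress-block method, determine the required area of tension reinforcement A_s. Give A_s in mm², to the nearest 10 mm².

With M_n = 0.85 f'_c a b (d − a/2), solve the quadratic for a:
a = d − √(d² − 2M_n/(0.85 f'_c b)) = 415 − √(415² − 2 × 228×10⁶/(0.85 × 44.4 × 410)) = 37.17 mm.
A_s = 0.85 f'_c a b / f_y = 0.85 × 44.4 × 37.17 × 410 / 400 = 1437.9 mm².

A_s ≈ 1440 mm²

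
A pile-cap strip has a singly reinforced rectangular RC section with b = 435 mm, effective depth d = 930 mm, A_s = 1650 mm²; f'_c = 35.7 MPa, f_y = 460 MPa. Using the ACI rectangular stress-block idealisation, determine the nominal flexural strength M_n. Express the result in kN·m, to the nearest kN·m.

T = A_s f_y = 1650 × 460 = 759000 N = 759 kN.
From C = T: a = T/(0.85 f'_c b) = 759000/(0.85 × 35.7 × 435) = 57.50 mm.
M_n = T(d − a/2) = 759 kN × (930 − 28.75) mm = 684.05 kN·m.

M_n ≈ 684 kN·m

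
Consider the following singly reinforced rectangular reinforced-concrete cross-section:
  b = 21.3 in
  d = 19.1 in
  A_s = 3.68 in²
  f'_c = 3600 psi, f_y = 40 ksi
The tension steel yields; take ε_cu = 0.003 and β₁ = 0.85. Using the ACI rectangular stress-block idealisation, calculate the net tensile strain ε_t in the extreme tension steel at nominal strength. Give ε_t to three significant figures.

ε_t ≈ 0.0186

a = A_s f_y/(0.85 f'_c b) = 2.258 in.
β₁ = 0.85, so c = a/β₁ = 2.258/0.85 = 2.656 in.
From the linear strain diagram with ε_cu = 0.003: ε_t = 0.003 (d − c)/c = 0.003 × (19.1 − 2.656)/2.656 = 0.0186.
Since ε_t ≥ 0.005, the section is tension-controlled.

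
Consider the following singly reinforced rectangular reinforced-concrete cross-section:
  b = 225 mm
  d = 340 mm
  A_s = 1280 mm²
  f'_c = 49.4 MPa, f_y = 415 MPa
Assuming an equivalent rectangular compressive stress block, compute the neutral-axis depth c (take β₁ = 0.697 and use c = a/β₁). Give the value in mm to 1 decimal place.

T = A_s f_y = 1280 × 415 = 531200 N = 531.2 kN.
Setting C = 0.85 f'_c a b equal to T: a = 531200/(0.85 × 49.4 × 225) = 56.225 mm.
With β₁ = 0.697, c = a/β₁ = 56.225/0.697 = 80.7 mm.

c ≈ 80.7 mm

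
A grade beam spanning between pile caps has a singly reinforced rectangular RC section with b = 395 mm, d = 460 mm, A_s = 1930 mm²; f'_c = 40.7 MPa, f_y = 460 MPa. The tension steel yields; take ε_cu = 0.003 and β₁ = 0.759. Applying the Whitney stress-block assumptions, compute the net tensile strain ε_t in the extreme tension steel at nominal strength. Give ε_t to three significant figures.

ε_t ≈ 0.0131

a = A_s f_y/(0.85 f'_c b) = 64.97 mm.
β₁ = 0.759, so c = a/β₁ = 64.97/0.759 = 85.60 mm.
From the linear strain diagram with ε_cu = 0.003: ε_t = 0.003 (d − c)/c = 0.003 × (460 − 85.60)/85.60 = 0.0131.
Since ε_t ≥ 0.005, the section is tension-controlled.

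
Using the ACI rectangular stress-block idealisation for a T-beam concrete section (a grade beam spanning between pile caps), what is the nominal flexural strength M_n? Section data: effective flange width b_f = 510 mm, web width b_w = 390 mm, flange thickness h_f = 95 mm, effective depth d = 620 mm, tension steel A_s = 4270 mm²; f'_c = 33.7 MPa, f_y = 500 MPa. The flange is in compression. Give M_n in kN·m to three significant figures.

Tension: T = A_s f_y = 4270 × 500 = 2135000 N.
Try a within the flange: a = T/(0.85 f'_c b_f) = 2135000/(0.85 × 33.7 × 510) = 146.14 mm.
a = 146.14 > h_f = 95 mm: the block extends into the web. Split into flange-overhang and web parts.
C_f = 0.85 f'_c (b_f − b_w) h_f = 0.85 × 33.7 × (510 − 390) × 95 = 326553 N.
Remaining web compression depth: a_w = (T − C_f)/(0.85 f'_c b_w) = (2135000 − 326553)/(0.85 × 33.7 × 390) = 161.88 mm.
M_n = C_f(d − h_f/2) + (T − C_f)(d − a_w/2) = 326553 × (620 − 47.5) + 1808447 × (620 − 80.94) = 186.95 + 974.86 = 1161.81 × 10⁶ N·mm.
M_n = 1161.81 kN·m.

M_n ≈ 1160 kN·m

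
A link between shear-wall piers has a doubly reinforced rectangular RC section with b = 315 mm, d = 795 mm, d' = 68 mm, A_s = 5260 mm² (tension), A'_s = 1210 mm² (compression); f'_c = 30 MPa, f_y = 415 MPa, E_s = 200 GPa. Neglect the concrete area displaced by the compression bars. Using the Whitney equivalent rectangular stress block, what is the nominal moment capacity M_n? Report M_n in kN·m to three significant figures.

M_n ≈ 1530 kN·m

Assume both tension and compression steel yield.
Net tension couple steel: A_s − A'_s = 4050 mm².
a = (A_s − A'_s) f_y / (0.85 f'_c b) = 1680750/(0.85 × 30 × 315) = 209.24 mm.
c = a/β₁ = 209.24/0.836 = 250.29 mm; ε'_s = 0.003(c − d')/c = 0.0022 ≥ f_y/E_s = 0.0021, so compression steel does yield.
M_n = (A_s − A'_s) f_y (d − a/2) + A'_s f_y (d − d') = [1680750 × (795 − 104.62) + 502150 × (795 − 68)] × 10⁻⁶ = 1160.36 + 365.06 = 1525.42 kN·m.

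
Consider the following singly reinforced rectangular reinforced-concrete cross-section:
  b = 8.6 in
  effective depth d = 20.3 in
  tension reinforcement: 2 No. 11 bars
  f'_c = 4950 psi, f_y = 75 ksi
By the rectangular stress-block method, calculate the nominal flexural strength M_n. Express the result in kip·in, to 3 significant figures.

A_s = 2 × 1.56 = 3.12 in².
T = A_s f_y = 3.12 × 75 = 234 kips.
a = T/(0.85 f'_c b) = 234/(0.85 × 4.95 × 8.6) = 6.467 in.
M_n = T(d − a/2) = 234 × (20.3 − 3.2335) = 3993.6 kip·in.

M_n ≈ 3990 kip·in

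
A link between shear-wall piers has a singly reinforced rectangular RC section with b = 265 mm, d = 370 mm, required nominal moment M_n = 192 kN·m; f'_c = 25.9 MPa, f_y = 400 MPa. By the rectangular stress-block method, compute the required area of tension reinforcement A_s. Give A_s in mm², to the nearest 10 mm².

A_s ≈ 1510 mm²

With M_n = 0.85 f'_c a b (d − a/2), solve the quadratic for a:
a = d − √(d² − 2M_n/(0.85 f'_c b)) = 370 − √(370² − 2 × 192×10⁶/(0.85 × 25.9 × 265)) = 103.39 mm.
A_s = 0.85 f'_c a b / f_y = 0.85 × 25.9 × 103.39 × 265 / 400 = 1507.9 mm².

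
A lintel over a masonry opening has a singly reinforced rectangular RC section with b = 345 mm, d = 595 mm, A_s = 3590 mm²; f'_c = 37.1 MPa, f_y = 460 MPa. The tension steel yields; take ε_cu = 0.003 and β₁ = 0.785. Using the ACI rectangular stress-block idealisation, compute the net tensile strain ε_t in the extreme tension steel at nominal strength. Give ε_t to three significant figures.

a = A_s f_y/(0.85 f'_c b) = 151.79 mm.
β₁ = 0.785, so c = a/β₁ = 151.79/0.785 = 193.36 mm.
From the linear strain diagram with ε_cu = 0.003: ε_t = 0.003 (d − c)/c = 0.003 × (595 − 193.36)/193.36 = 0.00623.
Since ε_t ≥ 0.005, the section is tension-controlled.

ε_t ≈ 0.00623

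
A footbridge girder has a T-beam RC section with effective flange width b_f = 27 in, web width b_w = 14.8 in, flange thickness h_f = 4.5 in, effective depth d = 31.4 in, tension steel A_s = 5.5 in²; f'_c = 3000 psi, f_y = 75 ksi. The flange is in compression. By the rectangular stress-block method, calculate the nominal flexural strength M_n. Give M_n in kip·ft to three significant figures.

Tension: T = A_s f_y = 5.5 × 75 = 412.5 kips.
Try a within the flange: a = T/(0.85 f'_c b_f) = 412.5/(0.85 × 3 × 27) = 5.991 in.
a = 5.991 > h_f = 4.5 in: the block extends into the web. Split into flange-overhang and web parts.
C_f = 0.85 f'_c (b_f − b_w) h_f = 0.85 × 3 × (27 − 14.8) × 4.5 = 140.0 kips.
Remaining web compression depth: a_w = (T − C_f)/(0.85 f'_c b_w) = (412.5 − 140.0)/(0.85 × 3 × 14.8) = 7.220 in.
M_n = C_f(d − h_f/2) + (T − C_f)(d − a_w/2) = 140.0 × (31.4 − 2.25) + 272.5 × (31.4 − 3.61) = 4081.0 + 7572.8 = 11653.8 kip·in.
M_n = 11653.8/12 = 971.15 kip·ft.

M_n ≈ 971 kip·ft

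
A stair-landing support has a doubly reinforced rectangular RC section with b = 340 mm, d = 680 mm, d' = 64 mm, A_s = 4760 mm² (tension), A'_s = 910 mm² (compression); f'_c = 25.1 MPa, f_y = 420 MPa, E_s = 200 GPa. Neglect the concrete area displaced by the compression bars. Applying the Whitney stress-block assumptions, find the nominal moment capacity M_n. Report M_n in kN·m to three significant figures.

M_n ≈ 1150 kN·m

Assume both tension and compression steel yield.
Net tension couple steel: A_s − A'_s = 3850 mm².
a = (A_s − A'_s) f_y / (0.85 f'_c b) = 1617000/(0.85 × 25.1 × 340) = 222.91 mm.
c = a/β₁ = 222.91/0.85 = 262.25 mm; ε'_s = 0.003(c − d')/c = 0.0023 ≥ f_y/E_s = 0.0021, so compression steel does yield.
M_n = (A_s − A'_s) f_y (d − a/2) + A'_s f_y (d − d') = [1617000 × (680 − 111.455) + 382200 × (680 − 64)] × 10⁻⁶ = 919.34 + 235.44 = 1154.78 kN·m.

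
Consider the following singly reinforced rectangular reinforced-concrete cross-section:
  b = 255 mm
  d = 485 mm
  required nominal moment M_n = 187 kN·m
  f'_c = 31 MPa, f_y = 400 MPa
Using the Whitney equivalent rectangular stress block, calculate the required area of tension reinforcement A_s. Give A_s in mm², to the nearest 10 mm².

With M_n = 0.85 f'_c a b (d − a/2), solve the quadratic for a:
a = d − √(d² − 2M_n/(0.85 f'_c b)) = 485 − √(485² − 2 × 187×10⁶/(0.85 × 31 × 255)) = 61.25 mm.
A_s = 0.85 f'_c a b / f_y = 0.85 × 31 × 61.25 × 255 / 400 = 1028.9 mm².

A_s ≈ 1030 mm²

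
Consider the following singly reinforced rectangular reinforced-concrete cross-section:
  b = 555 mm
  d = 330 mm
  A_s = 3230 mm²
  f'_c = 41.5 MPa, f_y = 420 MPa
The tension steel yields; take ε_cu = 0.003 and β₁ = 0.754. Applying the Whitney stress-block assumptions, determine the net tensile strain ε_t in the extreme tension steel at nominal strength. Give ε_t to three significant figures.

a = A_s f_y/(0.85 f'_c b) = 69.29 mm.
β₁ = 0.754, so c = a/β₁ = 69.29/0.754 = 91.90 mm.
From the linear strain diagram with ε_cu = 0.003: ε_t = 0.003 (d − c)/c = 0.003 × (330 − 91.90)/91.90 = 0.00777.
Since ε_t ≥ 0.005, the section is tension-controlled.

ε_t ≈ 0.00777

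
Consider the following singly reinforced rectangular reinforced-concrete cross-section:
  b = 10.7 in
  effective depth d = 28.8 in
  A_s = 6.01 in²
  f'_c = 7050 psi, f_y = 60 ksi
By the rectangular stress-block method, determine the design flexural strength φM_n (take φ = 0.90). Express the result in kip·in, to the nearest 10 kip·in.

φM_n ≈ 8430 kip·in

T = A_s f_y = 6.01 × 60 = 360.6 kips.
a = T/(0.85 f'_c b) = 360.6/(0.85 × 7.05 × 10.7) = 5.624 in.
M_n = T(d − a/2) = 360.6 × (28.8 − 2.812) = 9371.3 kip·in.
φM_n = 0.90 × 9371.3 = 8434.2 kip·in.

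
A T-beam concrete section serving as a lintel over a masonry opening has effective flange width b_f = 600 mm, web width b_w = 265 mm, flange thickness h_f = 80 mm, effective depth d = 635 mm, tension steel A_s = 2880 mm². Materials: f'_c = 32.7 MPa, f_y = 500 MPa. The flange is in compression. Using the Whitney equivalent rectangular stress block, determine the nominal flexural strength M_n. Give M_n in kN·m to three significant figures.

M_n ≈ 852 kN·m

Tension: T = A_s f_y = 2880 × 500 = 1440000 N.
Try a within the flange: a = T/(0.85 f'_c b_f) = 1440000/(0.85 × 32.7 × 600) = 86.35 mm.
a = 86.35 > h_f = 80 mm: the block extends into the web. Split into flange-overhang and web parts.
C_f = 0.85 f'_c (b_f − b_w) h_f = 0.85 × 32.7 × (600 − 265) × 80 = 744906 N.
Remaining web compression depth: a_w = (T − C_f)/(0.85 f'_c b_w) = (1440000 − 744906)/(0.85 × 32.7 × 265) = 94.37 mm.
M_n = C_f(d − h_f/2) + (T − C_f)(d − a_w/2) = 744906 × (635 − 40) + 695094 × (635 − 47.185) = 443.22 + 408.59 = 851.81 × 10⁶ N·mm.
M_n = 851.81 kN·m.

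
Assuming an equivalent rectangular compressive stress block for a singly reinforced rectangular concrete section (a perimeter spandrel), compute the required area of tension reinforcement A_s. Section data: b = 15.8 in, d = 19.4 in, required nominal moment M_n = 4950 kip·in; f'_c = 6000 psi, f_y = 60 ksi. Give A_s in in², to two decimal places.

From M_n = 0.85 f'_c a b (d − a/2):
a = d − √(d² − 2M_n/(0.85 f'_c b)) = 19.4 − √(19.4² − 2 × 4950/(0.85 × 6 × 15.8)) = 3.478 in.
A_s = 0.85 f'_c a b / f_y = 0.85 × 6 × 3.478 × 15.8 / 60 = 4.671 in².

A_s ≈ 4.67 in²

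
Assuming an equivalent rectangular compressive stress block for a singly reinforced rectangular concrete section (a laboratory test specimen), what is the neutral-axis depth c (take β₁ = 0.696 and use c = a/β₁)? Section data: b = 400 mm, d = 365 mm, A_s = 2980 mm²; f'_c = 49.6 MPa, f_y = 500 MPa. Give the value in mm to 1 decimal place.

c ≈ 126.9 mm

T = A_s f_y = 2980 × 500 = 1490000 N = 1490 kN.
Setting C = 0.85 f'_c a b equal to T: a = 1490000/(0.85 × 49.6 × 400) = 88.354 mm.
With β₁ = 0.696, c = a/β₁ = 88.354/0.696 = 126.9 mm.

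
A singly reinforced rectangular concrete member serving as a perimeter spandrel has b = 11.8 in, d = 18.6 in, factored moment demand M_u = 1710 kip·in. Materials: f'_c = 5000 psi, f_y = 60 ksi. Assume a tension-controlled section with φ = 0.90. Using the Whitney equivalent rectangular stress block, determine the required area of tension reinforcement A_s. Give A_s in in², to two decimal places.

M_n = M_u/φ = 1710/0.90 = 1900 kip·in.
From M_n = 0.85 f'_c a b (d − a/2):
a = d − √(d² − 2M_n/(0.85 f'_c b)) = 18.6 − √(18.6² − 2 × 1900/(0.85 × 5 × 11.8)) = 2.163 in.
A_s = 0.85 f'_c a b / f_y = 0.85 × 5 × 2.163 × 11.8 / 60 = 1.808 in².

A_s ≈ 1.81 in²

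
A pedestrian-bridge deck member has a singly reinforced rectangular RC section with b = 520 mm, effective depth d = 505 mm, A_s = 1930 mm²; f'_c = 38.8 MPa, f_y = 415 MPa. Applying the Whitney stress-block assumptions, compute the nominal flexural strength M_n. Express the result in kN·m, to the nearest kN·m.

T = A_s f_y = 1930 × 415 = 800950 N = 800.95 kN.
From C = T: a = T/(0.85 f'_c b) = 800950/(0.85 × 38.8 × 520) = 46.70 mm.
M_n = T(d − a/2) = 800.95 kN × (505 − 23.35) mm = 385.78 kN·m.

M_n ≈ 386 kN·m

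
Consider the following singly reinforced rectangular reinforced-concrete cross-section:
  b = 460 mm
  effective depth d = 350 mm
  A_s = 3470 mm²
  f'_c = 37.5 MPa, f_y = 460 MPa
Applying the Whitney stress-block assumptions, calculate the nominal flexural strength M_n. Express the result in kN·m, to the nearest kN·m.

T = A_s f_y = 3470 × 460 = 1596200 N = 1596.2 kN.
From C = T: a = T/(0.85 f'_c b) = 1596200/(0.85 × 37.5 × 460) = 108.86 mm.
M_n = T(d − a/2) = 1596.2 kN × (350 − 54.43) mm = 471.79 kN·m.

M_n ≈ 472 kN·m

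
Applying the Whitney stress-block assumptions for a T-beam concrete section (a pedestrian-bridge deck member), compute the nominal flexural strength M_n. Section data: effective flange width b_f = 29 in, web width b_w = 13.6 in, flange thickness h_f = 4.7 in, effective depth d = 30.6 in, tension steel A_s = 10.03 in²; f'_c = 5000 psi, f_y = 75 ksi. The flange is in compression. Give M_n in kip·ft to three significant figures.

Tension: T = A_s f_y = 10.03 × 75 = 752.25 kips.
Try a within the flange: a = T/(0.85 f'_c b_f) = 752.25/(0.85 × 5 × 29) = 6.103 in.
a = 6.103 > h_f = 4.7 in: the block extends into the web. Split into flange-overhang and web parts.
C_f = 0.85 f'_c (b_f − b_w) h_f = 0.85 × 5 × (29 − 13.6) × 4.7 = 307.6 kips.
Remaining web compression depth: a_w = (T − C_f)/(0.85 f'_c b_w) = (752.25 − 307.6)/(0.85 × 5 × 13.6) = 7.693 in.
M_n = C_f(d − h_f/2) + (T − C_f)(d − a_w/2) = 307.6 × (30.6 − 2.35) + 444.65 × (30.6 − 3.8465) = 8689.7 + 11895.9 = 20585.6 kip·in.
M_n = 20585.6/12 = 1715.47 kip·ft.

M_n ≈ 1720 kip·ft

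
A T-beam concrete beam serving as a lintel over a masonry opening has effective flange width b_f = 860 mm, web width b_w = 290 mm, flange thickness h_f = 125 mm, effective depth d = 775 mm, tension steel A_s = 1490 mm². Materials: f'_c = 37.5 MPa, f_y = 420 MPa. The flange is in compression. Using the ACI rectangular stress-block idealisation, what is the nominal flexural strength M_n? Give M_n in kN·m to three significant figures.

Tension: T = A_s f_y = 1490 × 420 = 625800 N.
Try a within the flange: a = T/(0.85 f'_c b_f) = 625800/(0.85 × 37.5 × 860) = 22.83 mm.
Since a = 22.83 ≤ h_f = 125 mm, the stress block lies entirely in the flange; analyse as a rectangular beam of width b_f.
M_n = T(d − a/2) = 625800 × (775 − 11.415) = 477.85 × 10⁶ N·mm.
M_n = 477.85 kN·m.

M_n ≈ 478 kN·m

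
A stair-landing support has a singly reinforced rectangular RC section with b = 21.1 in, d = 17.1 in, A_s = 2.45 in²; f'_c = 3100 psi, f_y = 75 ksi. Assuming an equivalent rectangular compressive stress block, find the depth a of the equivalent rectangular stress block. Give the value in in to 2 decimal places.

a ≈ 3.30 in

T = A_s f_y = 2.45 × 75 = 183.75 kips.
a = T/(0.85 f'_c b) = 183.75/(0.85 × 3.1 × 21.1) = 3.30 in.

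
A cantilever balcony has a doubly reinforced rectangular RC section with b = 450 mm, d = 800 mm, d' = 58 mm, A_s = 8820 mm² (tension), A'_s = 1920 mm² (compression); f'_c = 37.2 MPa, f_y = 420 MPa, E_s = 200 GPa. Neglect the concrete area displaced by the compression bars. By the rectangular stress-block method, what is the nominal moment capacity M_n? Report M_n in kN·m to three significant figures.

Assume both tension and compression steel yield.
Net tension couple steel: A_s − A'_s = 6900 mm².
a = (A_s − A'_s) f_y / (0.85 f'_c b) = 2898000/(0.85 × 37.2 × 450) = 203.67 mm.
c = a/β₁ = 203.67/0.784 = 259.78 mm; ε'_s = 0.003(c − d')/c = 0.0023 ≥ f_y/E_s = 0.0021, so compression steel does yield.
M_n = (A_s − A'_s) f_y (d − a/2) + A'_s f_y (d − d') = [2898000 × (800 − 101.835) + 806400 × (800 − 58)] × 10⁻⁶ = 2023.28 + 598.35 = 2621.63 kN·m.

M_n ≈ 2620 kN·m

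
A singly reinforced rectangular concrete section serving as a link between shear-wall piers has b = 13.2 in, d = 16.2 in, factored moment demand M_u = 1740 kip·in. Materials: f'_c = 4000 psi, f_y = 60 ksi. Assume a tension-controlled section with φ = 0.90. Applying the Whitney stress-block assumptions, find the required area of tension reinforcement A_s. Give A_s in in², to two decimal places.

A_s ≈ 2.19 in²

M_n = M_u/φ = 1740/0.90 = 1933.33 kip·in.
From M_n = 0.85 f'_c a b (d − a/2):
a = d − √(d² − 2M_n/(0.85 f'_c b)) = 16.2 − √(16.2² − 2 × 1933.33/(0.85 × 4 × 13.2)) = 2.923 in.
A_s = 0.85 f'_c a b / f_y = 0.85 × 4 × 2.923 × 13.2 / 60 = 2.186 in².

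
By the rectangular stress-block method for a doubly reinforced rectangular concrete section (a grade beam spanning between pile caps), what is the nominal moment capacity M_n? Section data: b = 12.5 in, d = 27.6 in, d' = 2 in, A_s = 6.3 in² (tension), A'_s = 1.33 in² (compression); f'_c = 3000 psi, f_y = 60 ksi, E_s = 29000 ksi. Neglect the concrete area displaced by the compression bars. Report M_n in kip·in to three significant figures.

Assume both steels yield.
a = (A_s − A'_s) f_y/(0.85 f'_c b) = (6.3 − 1.33) × 60/(0.85 × 3 × 12.5) = 9.355 in.
c = a/β₁ = 9.355/0.85 = 11.006 in; ε'_s = 0.003(c − d')/c = 0.0025 ≥ ε_y = 0.0021, so the compression steel yields.
M_n = (A_s − A'_s) f_y (d − a/2) + A'_s f_y (d − d') = 298.2 × (27.6 − 4.6775) + 79.8 × (27.6 − 2) = 6835.5 + 2042.9 = 8878.4 kip·in.

M_n ≈ 8880 kip·in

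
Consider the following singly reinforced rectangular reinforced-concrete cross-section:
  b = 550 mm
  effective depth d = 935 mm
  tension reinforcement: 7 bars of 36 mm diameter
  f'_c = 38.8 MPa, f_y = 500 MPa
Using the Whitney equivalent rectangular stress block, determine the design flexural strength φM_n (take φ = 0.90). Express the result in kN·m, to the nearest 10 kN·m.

φM_n ≈ 2680 kN·m

A_s = 7 × 1018 = 7126 mm².
T = A_s f_y = 7126 × 500 = 3563000 N = 3563 kN.
From C = T: a = T/(0.85 f'_c b) = 3563000/(0.85 × 38.8 × 550) = 196.43 mm.
M_n = T(d − a/2) = 3563 kN × (935 − 98.215) mm = 2981.46 kN·m.
φM_n = 0.90 × 2981.46 = 2683.31 kN·m.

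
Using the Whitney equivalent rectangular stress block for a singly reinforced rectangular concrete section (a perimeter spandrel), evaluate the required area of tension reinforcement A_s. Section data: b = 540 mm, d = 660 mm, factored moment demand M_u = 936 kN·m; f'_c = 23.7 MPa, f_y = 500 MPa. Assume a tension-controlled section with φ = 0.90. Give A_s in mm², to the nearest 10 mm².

M_n = M_u/φ = 936/0.90 = 1040 kN·m.
With M_n = 0.85 f'_c a b (d − a/2), solve the quadratic for a:
a = d − √(d² − 2M_n/(0.85 f'_c b)) = 660 − √(660² − 2 × 1040×10⁶/(0.85 × 23.7 × 540)) = 165.64 mm.
A_s = 0.85 f'_c a b / f_y = 0.85 × 23.7 × 165.64 × 540 / 500 = 3603.8 mm².

A_s ≈ 3600 mm²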